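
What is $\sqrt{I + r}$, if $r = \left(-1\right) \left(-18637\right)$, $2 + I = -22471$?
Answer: $2 i \sqrt{959} \approx 61.935 i$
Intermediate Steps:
$I = -22473$ ($I = -2 - 22471 = -22473$)
$r = 18637$
$\sqrt{I + r} = \sqrt{-22473 + 18637} = \sqrt{-3836} = 2 i \sqrt{959}$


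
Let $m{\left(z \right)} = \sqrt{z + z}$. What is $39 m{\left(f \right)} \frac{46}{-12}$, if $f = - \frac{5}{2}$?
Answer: $- \frac{299 i \sqrt{5}}{2} \approx - 334.29 i$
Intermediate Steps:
$f = - \frac{5}{2}$ ($f = \left(-5\right) \frac{1}{2} = - \frac{5}{2} \approx -2.5$)
$m{\left(z \right)} = \sqrt{2} \sqrt{z}$ ($m{\left(z \right)} = \sqrt{2 z} = \sqrt{2} \sqrt{z}$)
$39 m{\left(f \right)} \frac{46}{-12} = 39 \sqrt{2} \sqrt{- \frac{5}{2}} \frac{46}{-12} = 39 \sqrt{2} \frac{i \sqrt{10}}{2} \cdot 46 \left(- \frac{1}{12}\right) = 39 i \sqrt{5} \left(- \frac{23}{6}\right) = - \frac{299 i \sqrt{5}}{2}$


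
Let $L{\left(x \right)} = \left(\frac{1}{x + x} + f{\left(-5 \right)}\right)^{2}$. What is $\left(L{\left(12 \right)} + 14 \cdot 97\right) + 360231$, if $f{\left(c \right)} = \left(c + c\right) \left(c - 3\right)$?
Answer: $\frac{211965505}{576} \approx 3.68 \cdot 10^{5}$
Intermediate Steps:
$f{\left(c \right)} = 2 c \left(-3 + c\right)$
$L{\left(x \right)} = \left(80 + \frac{1}{2 x}\right)^{2}$ ($L{\left(x \right)} = \left(\frac{1}{x + x} + 2 \left(-5\right) \left(-3 - 5\right)\right)^{2} = \left(\frac{1}{2 x} + 2 \left(-5\right) \left(-8\right)\right)^{2} = \left(\frac{1}{2 x} + 80\right)^{2} = \left(80 + \frac{1}{2 x}\right)^{2}$)
$\left(L{\left(12 \right)} + 14 \cdot 97\right) + 360231 = \left(\frac{\left(1 + 160 \cdot 12\right)^{2}}{4 \cdot 144} + 14 \cdot 97\right) + 360231 = \left(\frac{1}{4} \cdot \frac{1}{144} \left(1 + 1920\right)^{2} + 1358\right) + 360231 = \left(\frac{1}{4} \cdot \frac{1}{144} \cdot 1921^{2} + 1358\right) + 360231 = \left(\frac{1}{4} \cdot \frac{1}{144} \cdot 3690241 + 1358\right) + 360231 = \left(\frac{3690241}{576} + 1358\right) + 360231 = \frac{4472449}{576} + 360231 = \frac{211965505}{576}$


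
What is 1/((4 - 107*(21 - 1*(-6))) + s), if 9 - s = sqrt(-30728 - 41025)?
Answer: I/(-2876*I + 11*sqrt(593)) ≈ -0.00034471 + 3.2106e-5*I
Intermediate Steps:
s = 9 - 11*I*sqrt(593) (s = 9 - sqrt(-30728 - 41025) = 9 - sqrt(-71753) = 9 - 11*I*sqrt(593) ≈ 9.0 - 267.87*I)
1/((4 - 107*(21 - 1*(-6))) + s) = 1/((4 - 107*(21 - 1*(-6))) + (9 - 11*I*sqrt(593))) = 1/((4 - 107*(21 + 6)) + (9 - 11*I*sqrt(593))) = 1/((4 - 107*27) + (9 - 11*I*sqrt(593))) = 1/((4 - 2889) + (9 - 11*I*sqrt(593))) = 1/(-2885 + (9 - 11*I*sqrt(593))) = 1/(-2876 - 11*I*sqrt(593))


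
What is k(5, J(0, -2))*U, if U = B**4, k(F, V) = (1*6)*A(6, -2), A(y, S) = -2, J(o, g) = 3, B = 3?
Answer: -972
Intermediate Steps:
k(F, V) = -12 (k(F, V) = (1*6)*(-2) = 6*(-2) = -12)
U = 81 (U = 3**4 = 81)
k(5, J(0, -2))*U = -12*81 = -972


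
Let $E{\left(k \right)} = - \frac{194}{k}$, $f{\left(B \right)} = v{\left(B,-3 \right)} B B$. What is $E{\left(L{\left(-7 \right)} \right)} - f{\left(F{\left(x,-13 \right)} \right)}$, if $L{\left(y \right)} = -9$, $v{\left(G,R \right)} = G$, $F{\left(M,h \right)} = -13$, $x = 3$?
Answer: $\frac{19967}{9} \approx 2218.6$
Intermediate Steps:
$f{\left(B \right)} = B^{3}$ ($f{\left(B \right)} = B B B = B^{2} B = B^{3}$)
$E{\left(L{\left(-7 \right)} \right)} - f{\left(F{\left(x,-13 \right)} \right)} = - \frac{194}{-9} - \left(-13\right)^{3} = \left(-194\right) \left(- \frac{1}{9}\right) - -2197 = \frac{194}{9} + 2197 = \frac{19967}{9}$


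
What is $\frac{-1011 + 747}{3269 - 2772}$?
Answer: $- \frac{264}{497} \approx -0.53119$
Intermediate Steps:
$\frac{-1011 + 747}{3269 - 2772} = - \frac{264}{3269 - 2772} = - \frac{264}{497}$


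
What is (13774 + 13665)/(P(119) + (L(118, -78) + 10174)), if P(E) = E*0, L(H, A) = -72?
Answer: 27439/10102 ≈ 2.7162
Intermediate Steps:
P(E) = 0
(13774 + 13665)/(P(119) + (L(118, -78) + 10174)) = (13774 + 13665)/(0 + (-72 + 10174)) = 27439/(0 + 10102) = 27439/10102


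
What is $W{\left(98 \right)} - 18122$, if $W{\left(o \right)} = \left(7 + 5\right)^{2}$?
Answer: $-17978$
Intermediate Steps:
$W{\left(o \right)} = 144$ ($W{\left(o \right)} = 12^{2} = 144$)
$W{\left(98 \right)} - 18122 = 144 - 18122 = -17978$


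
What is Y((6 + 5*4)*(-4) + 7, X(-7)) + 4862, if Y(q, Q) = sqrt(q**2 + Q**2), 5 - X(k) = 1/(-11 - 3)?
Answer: 4862 + sqrt(1849205)/14 ≈ 4959.1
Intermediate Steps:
X(k) = 71/14 (X(k) = 5 - 1/(-11 - 3) = 5 - 1/(-14) = 5 - 1*(-1/14) = 5 + 1/14 = 71/14)
Y(q, Q) = sqrt(Q**2 + q**2)
Y((6 + 5*4)*(-4) + 7, X(-7)) + 4862 = sqrt((71/14)**2 + ((6 + 5*4)*(-4) + 7)**2) + 4862 = sqrt(5041/196 + ((6 + 20)*(-4) + 7)**2) + 4862 = sqrt(5041/196 + (26*(-4) + 7)**2) + 4862 = sqrt(5041/196 + (-104 + 7)**2) + 4862 = sqrt(5041/196 + (-97)**2) + 4862 = sqrt(5041/196 + 9409) + 4862 = sqrt(1849205/196) + 4862 = sqrt(1849205)/14 + 4862 = 4862 + sqrt(1849205)/14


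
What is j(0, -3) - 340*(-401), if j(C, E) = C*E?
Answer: 136340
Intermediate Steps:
j(0, -3) - 340*(-401) = 0*(-3) - 340*(-401) = 0 + 136340 = 136340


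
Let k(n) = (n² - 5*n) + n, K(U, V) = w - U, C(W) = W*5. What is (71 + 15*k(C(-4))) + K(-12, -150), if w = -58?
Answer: 7225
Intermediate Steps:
C(W) = 5*W
K(U, V) = -58 - U
k(n) = n² - 4*n
(71 + 15*k(C(-4))) + K(-12, -150) = (71 + 15*((5*(-4))*(-4 + 5*(-4)))) + (-58 - 1*(-12)) = (71 + 15*(-20*(-4 - 20))) + (-58 + 12) = (71 + 15*(-20*(-24))) - 46 = (71 + 15*480) - 46 = (71 + 7200) - 46 = 7271 - 46 = 7225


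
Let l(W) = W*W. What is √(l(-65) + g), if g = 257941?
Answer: √262166 ≈ 512.02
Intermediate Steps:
l(W) = W²
√(l(-65) + g) = √((-65)² + 257941) = √(4225 + 257941) = √262166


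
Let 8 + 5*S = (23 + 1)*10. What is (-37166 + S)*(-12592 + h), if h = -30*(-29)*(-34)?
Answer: 7827038856/5 ≈ 1.5654e+9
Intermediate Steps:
S = 232/5 (S = -8/5 + ((23 + 1)*10)/5 = -8/5 + (24*10)/5 = -8/5 + (⅕)*240 = -8/5 + 48 = 232/5 ≈ 46.400)
h = -29580 (h = 870*(-34) = -29580)
(-37166 + S)*(-12592 + h) = (-37166 + 232/5)*(-12592 - 29580) = -185598/5*(-42172) = 7827038856/5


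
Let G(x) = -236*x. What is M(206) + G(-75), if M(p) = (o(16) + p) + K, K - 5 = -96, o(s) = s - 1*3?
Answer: 17828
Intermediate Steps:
o(s) = -3 + s (o(s) = s - 3 = -3 + s)
K = -91 (K = 5 - 96 = -91)
M(p) = -78 + p (M(p) = ((-3 + 16) + p) - 91 = (13 + p) - 91 = -78 + p)
M(206) + G(-75) = (-78 + 206) - 236*(-75) = 128 + 17700 = 17828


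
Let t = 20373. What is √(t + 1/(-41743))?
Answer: √210056244086/3211 ≈ 142.73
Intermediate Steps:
√(t + 1/(-41743)) = √(20373 + 1/(-41743)) = √(20373 - 1/41743) = √(850430138/41743) = √210056244086/3211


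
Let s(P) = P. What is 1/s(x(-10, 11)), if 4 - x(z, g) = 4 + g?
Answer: -1/11 ≈ -0.090909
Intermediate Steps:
x(z, g) = -g (x(z, g) = 4 - (4 + g) = 4 + (-4 - g) = -g)
1/s(x(-10, 11)) = 1/(-1*11) = 1/(-11) = -1/11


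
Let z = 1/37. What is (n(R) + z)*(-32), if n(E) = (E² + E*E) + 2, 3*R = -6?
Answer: -11872/37 ≈ -320.86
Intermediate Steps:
R = -2 (R = (⅓)*(-6) = -2)
n(E) = 2 + 2*E² (n(E) = (E² + E²) + 2 = 2*E² + 2 = 2 + 2*E²)
z = 1/37 ≈ 0.027027
(n(R) + z)*(-32) = ((2 + 2*(-2)²) + 1/37)*(-32) = ((2 + 2*4) + 1/37)*(-32) = ((2 + 8) + 1/37)*(-32) = (10 + 1/37)*(-32) = (371/37)*(-32) = -11872/37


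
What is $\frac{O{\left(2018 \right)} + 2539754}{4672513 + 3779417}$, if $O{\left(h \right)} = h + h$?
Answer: $\frac{84793}{281731} \approx 0.30097$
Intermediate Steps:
$O{\left(h \right)} = 2 h$
$\frac{O{\left(2018 \right)} + 2539754}{4672513 + 3779417} = \frac{2 \cdot 2018 + 2539754}{4672513 + 3779417} = \frac{4036 + 2539754}{8451930} = 2543790 \cdot \frac{1}{8451930} = \frac{84793}{281731}$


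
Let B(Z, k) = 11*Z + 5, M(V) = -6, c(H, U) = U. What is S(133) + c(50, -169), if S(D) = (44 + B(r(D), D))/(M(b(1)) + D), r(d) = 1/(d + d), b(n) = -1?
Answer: -5696113/33782 ≈ -168.61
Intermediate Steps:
r(d) = 1/(2*d)
B(Z, k) = 5 + 11*Z
S(D) = (49 + 11/(2*D))/(-6 + D) (S(D) = (44 + (5 + 11*(1/(2*D))))/(-6 + D) = (44 + (5 + 11/(2*D)))/(-6 + D) = (49 + 11/(2*D))/(-6 + D))
S(133) + c(50, -169) = (½)*(11 + 98*133)/(133*(-6 + 133)) - 169 = (½)*(1/133)*(11 + 13034)/127 - 169 = (½)*(1/133)*(1/127)*13045 - 169 = 13045/33782 - 169 = -5696113/33782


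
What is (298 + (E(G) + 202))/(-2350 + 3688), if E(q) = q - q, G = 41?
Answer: 250/669 ≈ 0.37369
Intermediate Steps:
E(q) = 0
(298 + (E(G) + 202))/(-2350 + 3688) = (298 + (0 + 202))/(-2350 + 3688) = (298 + 202)/1338 = 500*(1/1338) = 250/669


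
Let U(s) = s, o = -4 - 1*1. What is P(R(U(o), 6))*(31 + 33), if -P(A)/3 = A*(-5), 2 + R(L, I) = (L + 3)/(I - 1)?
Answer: -2304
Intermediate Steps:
o = -5 (o = -4 - 1 = -5)
R(L, I) = -2 + (3 + L)/(-1 + I) (R(L, I) = -2 + (L + 3)/(I - 1) = -2 + (3 + L)/(-1 + I))
P(A) = 15*A (P(A) = -3*A*(-5) = -(-15)*A = 15*A)
P(R(U(o), 6))*(31 + 33) = (15*((5 - 5 - 2*6)/(-1 + 6)))*(31 + 33) = (15*((5 - 5 - 12)/5))*64 = (15*((⅕)*(-12)))*64 = (15*(-12/5))*64 = -36*64 = -2304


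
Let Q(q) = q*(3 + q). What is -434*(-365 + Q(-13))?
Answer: 101990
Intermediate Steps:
-434*(-365 + Q(-13)) = -434*(-365 - 13*(3 - 13)) = -434*(-365 - 13*(-10)) = -434*(-365 + 130) = -434*(-235) = 101990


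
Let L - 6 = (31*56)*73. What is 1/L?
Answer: 1/126734 ≈ 7.8905e-6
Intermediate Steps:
L = 126734 (L = 6 + (31*56)*73 = 6 + 1736*73 = 6 + 126728 = 126734)
1/L = 1/126734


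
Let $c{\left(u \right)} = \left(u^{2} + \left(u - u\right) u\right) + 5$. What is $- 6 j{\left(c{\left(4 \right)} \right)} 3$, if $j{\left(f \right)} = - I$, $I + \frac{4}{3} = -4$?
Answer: $-96$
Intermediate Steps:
$I = - \frac{16}{3}$ ($I = - \frac{4}{3} - 4 = - \frac{16}{3} \approx -5.3333$)
$c{\left(u \right)} = 5 + u^{2}$ ($c{\left(u \right)} = \left(u^{2} + 0 u\right) + 5 = \left(u^{2} + 0\right) + 5 = u^{2} + 5 = 5 + u^{2}$)
$j{\left(f \right)} = \frac{16}{3}$ ($j{\left(f \right)} = \left(-1\right) \left(- \frac{16}{3}\right) = \frac{16}{3}$)
$- 6 j{\left(c{\left(4 \right)} \right)} 3 = \left(-6\right) \frac{16}{3} \cdot 3 = \left(-32\right) 3 = -96$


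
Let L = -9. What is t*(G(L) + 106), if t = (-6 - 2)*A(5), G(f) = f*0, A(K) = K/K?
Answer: -848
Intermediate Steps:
A(K) = 1
G(f) = 0
t = -8 (t = (-6 - 2)*1 = -8*1 = -8)
t*(G(L) + 106) = -8*(0 + 106) = -8*106 = -848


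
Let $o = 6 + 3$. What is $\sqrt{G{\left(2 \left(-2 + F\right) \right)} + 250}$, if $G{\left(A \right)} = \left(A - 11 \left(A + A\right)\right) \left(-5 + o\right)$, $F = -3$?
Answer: $\sqrt{1090} \approx 33.015$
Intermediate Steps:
$o = 9$
$G{\left(A \right)} = - 84 A$ ($G{\left(A \right)} = \left(A - 11 \left(A + A\right)\right) \left(-5 + 9\right) = \left(A - 11 \cdot 2 A\right) 4 = \left(A - 22 A\right) 4 = - 21 A 4 = - 84 A$)
$\sqrt{G{\left(2 \left(-2 + F\right) \right)} + 250} = \sqrt{- 84 \cdot 2 \left(-2 - 3\right) + 250} = \sqrt{- 84 \cdot 2 \left(-5\right) + 250} = \sqrt{\left(-84\right) \left(-10\right) + 250} = \sqrt{840 + 250} = \sqrt{1090}$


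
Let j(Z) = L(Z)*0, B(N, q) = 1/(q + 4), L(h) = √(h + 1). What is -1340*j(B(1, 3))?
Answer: 0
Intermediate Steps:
L(h) = √(1 + h)
B(N, q) = 1/(4 + q)
j(Z) = 0 (j(Z) = √(1 + Z)*0 = 0)
-1340*j(B(1, 3)) = -1340*0 = 0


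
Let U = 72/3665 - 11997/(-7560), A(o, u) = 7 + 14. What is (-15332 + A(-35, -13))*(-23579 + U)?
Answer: 44454180006629/123144 ≈ 3.6099e+8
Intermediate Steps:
A(o, u) = 21
U = 197837/123144 (U = 72*(1/3665) - 11997*(-1/7560) = 72/3665 + 1333/840 = 197837/123144 ≈ 1.6066)
(-15332 + A(-35, -13))*(-23579 + U) = (-15332 + 21)*(-23579 + 197837/123144) = -15311*(-2903414539/123144) = 44454180006629/123144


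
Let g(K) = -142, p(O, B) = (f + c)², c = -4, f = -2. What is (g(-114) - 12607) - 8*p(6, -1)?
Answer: -13037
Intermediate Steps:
p(O, B) = 36 (p(O, B) = (-2 - 4)² = (-6)² = 36)
(g(-114) - 12607) - 8*p(6, -1) = (-142 - 12607) - 8*36 = -12749 - 288 = -13037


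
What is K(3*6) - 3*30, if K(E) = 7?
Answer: -83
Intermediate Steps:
K(3*6) - 3*30 = 7 - 3*30 = 7 - 90 = -83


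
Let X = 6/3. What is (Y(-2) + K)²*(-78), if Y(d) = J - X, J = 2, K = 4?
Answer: -1248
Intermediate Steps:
X = 2 (X = 6*(⅓) = 2)
Y(d) = 0 (Y(d) = 2 - 1*2 = 2 - 2 = 0)
(Y(-2) + K)²*(-78) = (0 + 4)²*(-78) = 4²*(-78) = 16*(-78) = -1248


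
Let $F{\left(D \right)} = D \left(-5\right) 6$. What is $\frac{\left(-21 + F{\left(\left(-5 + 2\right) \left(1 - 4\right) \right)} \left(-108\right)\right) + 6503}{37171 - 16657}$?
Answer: $\frac{17821}{10257} \approx 1.7374$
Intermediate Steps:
$F{\left(D \right)} = - 30 D$ ($F{\left(D \right)} = - 5 D 6 = - 30 D$)
$\frac{\left(-21 + F{\left(\left(-5 + 2\right) \left(1 - 4\right) \right)} \left(-108\right)\right) + 6503}{37171 - 16657} = \frac{\left(-21 + - 30 \left(-5 + 2\right) \left(1 - 4\right) \left(-108\right)\right) + 6503}{37171 - 16657} = \frac{\left(-21 + - 30 \left(\left(-3\right) \left(-3\right)\right) \left(-108\right)\right) + 6503}{20514} = \left(\left(-21 + \left(-30\right) 9 \left(-108\right)\right) + 6503\right) \frac{1}{20514} = \left(\left(-21 - -29160\right) + 6503\right) \frac{1}{20514} = \left(\left(-21 + 29160\right) + 6503\right) \frac{1}{20514} = \left(29139 + 6503\right) \frac{1}{20514} = 35642 \cdot \frac{1}{20514} = \frac{17821}{10257}$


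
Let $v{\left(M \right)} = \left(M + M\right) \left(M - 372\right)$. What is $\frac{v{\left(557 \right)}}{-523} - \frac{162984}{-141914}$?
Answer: $- \frac{14580907814}{37110511} \approx -392.91$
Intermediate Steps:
$v{\left(M \right)} = 2 M \left(-372 + M\right)$
$\frac{v{\left(557 \right)}}{-523} - \frac{162984}{-141914} = \frac{2 \cdot 557 \left(-372 + 557\right)}{-523} - \frac{162984}{-141914} = 2 \cdot 557 \cdot 185 \left(- \frac{1}{523}\right) - - \frac{81492}{70957} = 206090 \left(- \frac{1}{523}\right) + \frac{81492}{70957} = - \frac{206090}{523} + \frac{81492}{70957} = - \frac{14580907814}{37110511}$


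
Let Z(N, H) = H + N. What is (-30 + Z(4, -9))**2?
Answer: 1225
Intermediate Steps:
(-30 + Z(4, -9))**2 = (-30 + (-9 + 4))**2 = (-30 - 5)**2 = (-35)**2 = 1225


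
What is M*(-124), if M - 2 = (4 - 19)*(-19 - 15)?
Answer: -63488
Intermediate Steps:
M = 512 (M = 2 + (4 - 19)*(-19 - 15) = 2 - 15*(-34) = 2 + 510 = 512)
M*(-124) = 512*(-124) = -63488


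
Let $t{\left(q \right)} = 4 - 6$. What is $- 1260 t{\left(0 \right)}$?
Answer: $2520$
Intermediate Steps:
$t{\left(q \right)} = -2$ ($t{\left(q \right)} = 4 - 6 = -2$)
$- 1260 t{\left(0 \right)} = \left(-1260\right) \left(-2\right) = 2520$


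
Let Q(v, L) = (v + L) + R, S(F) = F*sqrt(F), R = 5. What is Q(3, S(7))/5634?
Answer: 4/2817 + 7*sqrt(7)/5634 ≈ 0.0047072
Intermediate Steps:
S(F) = F**(3/2)
Q(v, L) = 5 + L + v (Q(v, L) = (v + L) + 5 = (L + v) + 5 = 5 + L + v)
Q(3, S(7))/5634 = (5 + 7**(3/2) + 3)/5634 = (5 + 7*sqrt(7) + 3)*(1/5634) = (8 + 7*sqrt(7))*(1/5634) = 4/2817 + 7*sqrt(7)/5634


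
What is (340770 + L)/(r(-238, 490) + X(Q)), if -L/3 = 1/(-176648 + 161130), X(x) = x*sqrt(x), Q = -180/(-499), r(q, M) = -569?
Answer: -373861724851453137453/624254748011197802 - 1424923035823980*sqrt(2495)/312127374005598901 ≈ -599.12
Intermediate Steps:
Q = 180/499 (Q = -180*(-1/499) = 180/499 ≈ 0.36072)
X(x) = x**(3/2)
L = 3/15518 (L = -3/(-176648 + 161130) = -3/(-15518) = -3*(-1/15518) = 3/15518 ≈ 0.00019332)
(340770 + L)/(r(-238, 490) + X(Q)) = (340770 + 3/15518)/(-569 + (180/499)**(3/2)) = 5288068863/(15518*(-569 + 1080*sqrt(2495)/249001))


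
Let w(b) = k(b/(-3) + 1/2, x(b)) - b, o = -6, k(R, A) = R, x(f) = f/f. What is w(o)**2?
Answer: 289/4 ≈ 72.250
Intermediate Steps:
x(f) = 1
w(b) = 1/2 - 4*b/3 (w(b) = (b/(-3) + 1/2) - b = (b*(-1/3) + 1*(1/2)) - b = (-b/3 + 1/2) - b = (1/2 - b/3) - b = 1/2 - 4*b/3)
w(o)**2 = (1/2 - 4/3*(-6))**2 = (1/2 + 8)**2 = (17/2)**2 = 289/4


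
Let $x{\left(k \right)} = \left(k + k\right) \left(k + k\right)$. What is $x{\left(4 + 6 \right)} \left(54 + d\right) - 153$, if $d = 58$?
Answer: $44647$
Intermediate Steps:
$x{\left(k \right)} = 4 k^{2}$ ($x{\left(k \right)} = 2 k 2 k = 4 k^{2}$)
$x{\left(4 + 6 \right)} \left(54 + d\right) - 153 = 4 \left(4 + 6\right)^{2} \left(54 + 58\right) - 153 = 4 \cdot 10^{2} \cdot 112 - 153 = 4 \cdot 100 \cdot 112 - 153 = 400 \cdot 112 - 153 = 44800 - 153 = 44647$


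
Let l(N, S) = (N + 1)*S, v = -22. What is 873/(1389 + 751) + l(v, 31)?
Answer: -1392267/2140 ≈ -650.59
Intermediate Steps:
l(N, S) = S*(1 + N) (l(N, S) = (1 + N)*S = S*(1 + N))
873/(1389 + 751) + l(v, 31) = 873/(1389 + 751) + 31*(1 - 22) = 873/2140 + 31*(-21) = 873*(1/2140) - 651 = 873/2140 - 651 = -1392267/2140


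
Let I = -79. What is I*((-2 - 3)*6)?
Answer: 2370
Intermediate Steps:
I*((-2 - 3)*6) = -79*(-2 - 3)*6 = -(-395)*6 = -79*(-30) = 2370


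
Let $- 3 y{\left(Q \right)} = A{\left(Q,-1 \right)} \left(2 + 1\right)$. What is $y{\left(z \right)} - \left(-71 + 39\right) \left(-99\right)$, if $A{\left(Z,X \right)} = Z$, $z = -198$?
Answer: $-2970$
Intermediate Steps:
$y{\left(Q \right)} = - Q$ ($y{\left(Q \right)} = - \frac{Q \left(2 + 1\right)}{3} = - \frac{Q 3}{3} = - \frac{3 Q}{3} = - Q$)
$y{\left(z \right)} - \left(-71 + 39\right) \left(-99\right) = \left(-1\right) \left(-198\right) - \left(-71 + 39\right) \left(-99\right) = 198 - \left(-32\right) \left(-99\right) = 198 - 3168 = -2970$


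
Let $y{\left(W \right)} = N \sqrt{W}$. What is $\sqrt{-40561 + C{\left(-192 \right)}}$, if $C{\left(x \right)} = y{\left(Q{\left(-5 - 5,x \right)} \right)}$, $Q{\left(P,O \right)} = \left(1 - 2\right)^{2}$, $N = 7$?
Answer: $3 i \sqrt{4506} \approx 201.38 i$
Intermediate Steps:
$Q{\left(P,O \right)} = 1$ ($Q{\left(P,O \right)} = \left(-1\right)^{2} = 1$)
$y{\left(W \right)} = 7 \sqrt{W}$
$C{\left(x \right)} = 7$ ($C{\left(x \right)} = 7 \sqrt{1} = 7 \cdot 1 = 7$)
$\sqrt{-40561 + C{\left(-192 \right)}} = \sqrt{-40561 + 7} = \sqrt{-40554} = 3 i \sqrt{4506}$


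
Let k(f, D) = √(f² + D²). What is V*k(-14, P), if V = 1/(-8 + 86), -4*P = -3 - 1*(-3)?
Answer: 7/39 ≈ 0.17949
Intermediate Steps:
P = 0 (P = -(-3 - 1*(-3))/4 = -(-3 + 3)/4 = -¼*0 = 0)
V = 1/78 ≈ 0.012821
k(f, D) = √(D² + f²)
V*k(-14, P) = √(0² + (-14)²)/78 = √(0 + 196)/78 = √196/78 = (1/78)*14 = 7/39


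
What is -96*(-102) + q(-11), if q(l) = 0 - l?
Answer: 9803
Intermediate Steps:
q(l) = -l
-96*(-102) + q(-11) = -96*(-102) - 1*(-11) = 9792 + 11 = 9803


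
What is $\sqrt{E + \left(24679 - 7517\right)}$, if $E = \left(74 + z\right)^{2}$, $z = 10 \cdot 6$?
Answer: $3 \sqrt{3902} \approx 187.4$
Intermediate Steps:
$z = 60$
$E = 17956$ ($E = \left(74 + 60\right)^{2} = 134^{2} = 17956$)
$\sqrt{E + \left(24679 - 7517\right)} = \sqrt{17956 + \left(24679 - 7517\right)} = \sqrt{17956 + 17162} = \sqrt{35118} = 3 \sqrt{3902}$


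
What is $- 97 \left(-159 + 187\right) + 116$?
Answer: $-2600$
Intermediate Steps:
$- 97 \left(-159 + 187\right) + 116 = \left(-97\right) 28 + 116 = -2716 + 116 = -2600$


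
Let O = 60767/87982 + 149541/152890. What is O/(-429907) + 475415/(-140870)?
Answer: -137464580611662515397/40732019809792656910 ≈ -3.3749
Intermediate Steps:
O = 5611895723/3362891995 (O = 60767*(1/87982) + 149541*(1/152890) = 60767/87982 + 149541/152890 = 5611895723/3362891995 ≈ 1.6688)
O/(-429907) + 475415/(-140870) = (5611895723/3362891995)/(-429907) + 475415/(-140870) = (5611895723/3362891995)*(-1/429907) + 475415*(-1/140870) = -5611895723/1445730808894465 - 95083/28174 = -137464580611662515397/40732019809792656910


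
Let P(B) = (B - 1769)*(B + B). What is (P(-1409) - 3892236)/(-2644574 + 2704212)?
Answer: 2531684/29819 ≈ 84.902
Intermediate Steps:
P(B) = 2*B*(-1769 + B) (P(B) = (-1769 + B)*(2*B) = 2*B*(-1769 + B))
(P(-1409) - 3892236)/(-2644574 + 2704212) = (2*(-1409)*(-1769 - 1409) - 3892236)/(-2644574 + 2704212) = (2*(-1409)*(-3178) - 3892236)/59638 = (8955604 - 3892236)*(1/59638) = 5063368*(1/59638) = 2531684/29819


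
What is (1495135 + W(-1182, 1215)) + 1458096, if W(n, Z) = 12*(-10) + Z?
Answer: 2954326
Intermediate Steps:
W(n, Z) = -120 + Z
(1495135 + W(-1182, 1215)) + 1458096 = (1495135 + (-120 + 1215)) + 1458096 = (1495135 + 1095) + 1458096 = 1496230 + 1458096 = 2954326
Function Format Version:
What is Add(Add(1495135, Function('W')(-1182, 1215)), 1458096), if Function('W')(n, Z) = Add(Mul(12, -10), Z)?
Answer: 2954326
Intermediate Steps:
Function('W')(n, Z) = Add(-120, Z)
Add(Add(1495135, Function('W')(-1182, 1215)), 1458096) = Add(Add(1495135, Add(-120, 1215)), 1458096) = Add(Add(1495135, 1095), 1458096) = Add(1496230, 1458096) = 2954326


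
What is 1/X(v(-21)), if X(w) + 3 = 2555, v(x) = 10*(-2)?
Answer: 1/2552 ≈ 0.00039185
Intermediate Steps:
v(x) = -20
X(w) = 2552 (X(w) = -3 + 2555 = 2552)
1/X(v(-21)) = 1/2552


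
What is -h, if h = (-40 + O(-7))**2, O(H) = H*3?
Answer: -3721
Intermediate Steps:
O(H) = 3*H
h = 3721 (h = (-40 + 3*(-7))**2 = (-40 - 21)**2 = (-61)**2 = 3721)
-h = -1*3721 = -3721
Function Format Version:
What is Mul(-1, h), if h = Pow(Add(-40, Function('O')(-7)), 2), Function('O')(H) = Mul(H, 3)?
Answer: -3721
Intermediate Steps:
Function('O')(H) = Mul(3, H)
h = 3721 (h = Pow(Add(-40, Mul(3, -7)), 2) = Pow(Add(-40, -21), 2) = Pow(-61, 2) = 3721)
Mul(-1, h) = Mul(-1, 3721) = -3721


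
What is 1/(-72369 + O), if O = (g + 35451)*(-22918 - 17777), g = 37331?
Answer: -1/2961935859 ≈ -3.3762e-10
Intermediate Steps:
O = -2961863490 (O = (37331 + 35451)*(-22918 - 17777) = 72782*(-40695) = -2961863490)
1/(-72369 + O) = 1/(-72369 - 2961863490) = 1/(-2961935859) = -1/2961935859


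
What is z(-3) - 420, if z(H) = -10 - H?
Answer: -427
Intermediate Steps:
z(-3) - 420 = (-10 - 1*(-3)) - 420 = (-10 + 3) - 420 = -7 - 420 = -427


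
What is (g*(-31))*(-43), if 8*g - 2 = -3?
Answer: -1333/8 ≈ -166.63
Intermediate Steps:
g = -⅛ (g = ¼ + (⅛)*(-3) = ¼ - 3/8 = -⅛ ≈ -0.12500)
(g*(-31))*(-43) = -⅛*(-31)*(-43) = (31/8)*(-43) = -1333/8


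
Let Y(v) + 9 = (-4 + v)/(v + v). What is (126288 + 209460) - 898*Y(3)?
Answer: 1031939/3 ≈ 3.4398e+5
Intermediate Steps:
Y(v) = -9 + (-4 + v)/(2*v) (Y(v) = -9 + (-4 + v)/(v + v) = -9 + (-4 + v)/((2*v)) = -9 + (-4 + v)*(1/(2*v)) = -9 + (-4 + v)/(2*v))
(126288 + 209460) - 898*Y(3) = (126288 + 209460) - 898*(-17/2 - 2/3) = 335748 - 898*(-17/2 - 2*1/3) = 335748 - 898*(-17/2 - 2/3) = 335748 - 898*(-55/6) = 335748 + 24695/3 = 1031939/3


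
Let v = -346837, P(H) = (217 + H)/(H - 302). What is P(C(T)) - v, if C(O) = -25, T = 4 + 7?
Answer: 37805169/109 ≈ 3.4684e+5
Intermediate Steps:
T = 11
P(H) = (217 + H)/(-302 + H)
P(C(T)) - v = (217 - 25)/(-302 - 25) - 1*(-346837) = 192/(-327) + 346837 = -1/327*192 + 346837 = -64/109 + 346837 = 37805169/109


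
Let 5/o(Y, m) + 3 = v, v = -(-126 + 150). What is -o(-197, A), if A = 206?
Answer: 5/27 ≈ 0.18519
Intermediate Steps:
v = -24 (v = -1*24 = -24)
o(Y, m) = -5/27 (o(Y, m) = 5/(-3 - 24) = 5/(-27) = 5*(-1/27) = -5/27)
-o(-197, A) = -1*(-5/27) = 5/27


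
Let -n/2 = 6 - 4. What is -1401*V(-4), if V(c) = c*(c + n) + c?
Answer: -39228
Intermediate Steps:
n = -4 (n = -2*(6 - 4) = -2*2 = -4)
V(c) = c + c*(-4 + c) (V(c) = c*(c - 4) + c = c*(-4 + c) + c = c + c*(-4 + c))
-1401*V(-4) = -(-5604)*(-3 - 4) = -(-5604)*(-7) = -1401*28 = -39228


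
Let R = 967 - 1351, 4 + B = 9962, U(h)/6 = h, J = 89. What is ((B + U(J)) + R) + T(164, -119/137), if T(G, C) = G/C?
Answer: 1180384/119 ≈ 9919.2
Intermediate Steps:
U(h) = 6*h
B = 9958 (B = -4 + 9962 = 9958)
R = -384
((B + U(J)) + R) + T(164, -119/137) = ((9958 + 6*89) - 384) + 164/((-119/137)) = ((9958 + 534) - 384) + 164/((-119*1/137)) = (10492 - 384) + 164/(-119/137) = 10108 + 164*(-137/119) = 10108 - 22468/119 = 1180384/119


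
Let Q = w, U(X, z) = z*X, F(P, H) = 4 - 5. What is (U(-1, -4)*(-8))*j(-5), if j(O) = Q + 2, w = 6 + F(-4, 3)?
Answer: -224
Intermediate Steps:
F(P, H) = -1
w = 5 (w = 6 - 1 = 5)
U(X, z) = X*z
Q = 5
j(O) = 7 (j(O) = 5 + 2 = 7)
(U(-1, -4)*(-8))*j(-5) = (-1*(-4)*(-8))*7 = (4*(-8))*7 = -32*7 = -224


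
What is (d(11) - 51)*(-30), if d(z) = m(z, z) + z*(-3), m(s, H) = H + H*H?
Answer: -1440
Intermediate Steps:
m(s, H) = H + H²
d(z) = -3*z + z*(1 + z) (d(z) = z*(1 + z) + z*(-3) = z*(1 + z) - 3*z = -3*z + z*(1 + z))
(d(11) - 51)*(-30) = (11*(-2 + 11) - 51)*(-30) = (11*9 - 51)*(-30) = (99 - 51)*(-30) = 48*(-30) = -1440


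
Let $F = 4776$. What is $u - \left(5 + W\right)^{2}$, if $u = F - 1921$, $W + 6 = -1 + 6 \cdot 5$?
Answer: $2071$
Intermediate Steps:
$W = 23$ ($W = -6 + \left(-1 + 6 \cdot 5\right) = -6 + \left(-1 + 30\right) = -6 + 29 = 23$)
$u = 2855$ ($u = 4776 - 1921 = 2855$)
$u - \left(5 + W\right)^{2} = 2855 - \left(5 + 23\right)^{2} = 2855 - 28^{2} = 2855 - 784 = 2071$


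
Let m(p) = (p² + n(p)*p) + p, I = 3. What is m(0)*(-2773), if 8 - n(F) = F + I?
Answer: 0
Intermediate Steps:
n(F) = 5 - F (n(F) = 8 - (F + 3) = 8 - (3 + F) = 8 + (-3 - F) = 5 - F)
m(p) = p + p² + p*(5 - p) (m(p) = (p² + (5 - p)*p) + p = (p² + p*(5 - p)) + p = p + p² + p*(5 - p))
m(0)*(-2773) = (6*0)*(-2773) = 0*(-2773) = 0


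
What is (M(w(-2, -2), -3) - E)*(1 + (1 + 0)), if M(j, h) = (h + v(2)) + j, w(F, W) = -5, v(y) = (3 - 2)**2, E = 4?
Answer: -22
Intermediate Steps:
v(y) = 1 (v(y) = 1**2 = 1)
M(j, h) = 1 + h + j (M(j, h) = (h + 1) + j = (1 + h) + j = 1 + h + j)
(M(w(-2, -2), -3) - E)*(1 + (1 + 0)) = ((1 - 3 - 5) - 1*4)*(1 + (1 + 0)) = (-7 - 4)*(1 + 1) = -11*2 = -22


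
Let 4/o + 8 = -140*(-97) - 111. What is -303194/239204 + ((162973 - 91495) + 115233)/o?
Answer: 150298855919377/239204 ≈ 6.2833e+8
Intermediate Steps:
o = 4/13461 (o = 4/(-8 + (-140*(-97) - 111)) = 4/(-8 + (13580 - 111)) = 4/(-8 + 13469) = 4/13461 ≈ 0.00029715)
-303194/239204 + ((162973 - 91495) + 115233)/o = -303194/239204 + ((162973 - 91495) + 115233)/(4/13461) = -303194*1/239204 + (71478 + 115233)*(13461/4) = -151597/119602 + 186711*(13461/4) = -151597/119602 + 2513316771/4 = 150298855919377/239204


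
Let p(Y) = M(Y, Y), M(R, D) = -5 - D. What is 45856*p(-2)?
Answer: -137568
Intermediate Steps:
p(Y) = -5 - Y
45856*p(-2) = 45856*(-5 - 1*(-2)) = 45856*(-5 + 2) = 45856*(-3) = -137568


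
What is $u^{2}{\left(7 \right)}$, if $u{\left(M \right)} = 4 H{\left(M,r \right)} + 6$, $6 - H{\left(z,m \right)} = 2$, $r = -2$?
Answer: $484$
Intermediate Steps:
$H{\left(z,m \right)} = 4$ ($H{\left(z,m \right)} = 6 - 2 = 4$)
$u{\left(M \right)} = 22$ ($u{\left(M \right)} = 4 \cdot 4 + 6 = 16 + 6 = 22$)
$u^{2}{\left(7 \right)} = 22^{2} = 484$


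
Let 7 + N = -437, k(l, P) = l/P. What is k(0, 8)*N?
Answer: 0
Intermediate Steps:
N = -444 (N = -7 - 437 = -444)
k(0, 8)*N = (0/8)*(-444) = (0*(⅛))*(-444) = 0*(-444) = 0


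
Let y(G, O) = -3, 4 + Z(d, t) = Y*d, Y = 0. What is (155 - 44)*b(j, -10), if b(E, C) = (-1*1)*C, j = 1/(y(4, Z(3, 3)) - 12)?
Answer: 1110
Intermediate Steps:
Z(d, t) = -4 (Z(d, t) = -4 + 0*d = -4 + 0 = -4)
j = -1/15 (j = 1/(-3 - 12) = 1/(-15) = -1/15 ≈ -0.066667)
b(E, C) = -C
(155 - 44)*b(j, -10) = (155 - 44)*(-1*(-10)) = 111*10 = 1110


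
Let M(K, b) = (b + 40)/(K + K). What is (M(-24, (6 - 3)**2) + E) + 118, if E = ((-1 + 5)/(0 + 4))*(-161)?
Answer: -2113/48 ≈ -44.021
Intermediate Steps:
M(K, b) = (40 + b)/(2*K) (M(K, b) = (40 + b)/((2*K)) = (40 + b)*(1/(2*K)) = (40 + b)/(2*K))
E = -161 (E = (4/4)*(-161) = (4*(1/4))*(-161) = 1*(-161) = -161)
(M(-24, (6 - 3)**2) + E) + 118 = ((1/2)*(40 + (6 - 3)**2)/(-24) - 161) + 118 = ((1/2)*(-1/24)*(40 + 3**2) - 161) + 118 = ((1/2)*(-1/24)*(40 + 9) - 161) + 118 = ((1/2)*(-1/24)*49 - 161) + 118 = (-49/48 - 161) + 118 = -7777/48 + 118 = -2113/48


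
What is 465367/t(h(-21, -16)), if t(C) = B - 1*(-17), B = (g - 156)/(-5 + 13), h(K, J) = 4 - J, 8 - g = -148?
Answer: 465367/17 ≈ 27375.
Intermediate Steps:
g = 156 (g = 8 - 1*(-148) = 8 + 148 = 156)
B = 0 (B = (156 - 156)/(-5 + 13) = 0/8 = 0*(⅛) = 0)
t(C) = 17 (t(C) = 0 - 1*(-17) = 0 + 17 = 17)
465367/t(h(-21, -16)) = 465367/17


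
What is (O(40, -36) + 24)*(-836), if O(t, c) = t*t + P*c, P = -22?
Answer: -2019776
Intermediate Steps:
O(t, c) = t² - 22*c (O(t, c) = t*t - 22*c = t² - 22*c)
(O(40, -36) + 24)*(-836) = ((40² - 22*(-36)) + 24)*(-836) = ((1600 + 792) + 24)*(-836) = (2392 + 24)*(-836) = 2416*(-836) = -2019776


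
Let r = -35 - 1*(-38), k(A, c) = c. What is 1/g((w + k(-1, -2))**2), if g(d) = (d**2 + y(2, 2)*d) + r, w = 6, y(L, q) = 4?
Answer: 1/323 ≈ 0.0030960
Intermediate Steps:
r = 3 (r = -35 + 38 = 3)
g(d) = 3 + d**2 + 4*d (g(d) = (d**2 + 4*d) + 3 = 3 + d**2 + 4*d)
1/g((w + k(-1, -2))**2) = 1/(3 + ((6 - 2)**2)**2 + 4*(6 - 2)**2) = 1/(3 + (4**2)**2 + 4*4**2) = 1/(3 + 16**2 + 4*16) = 1/(3 + 256 + 64) = 1/323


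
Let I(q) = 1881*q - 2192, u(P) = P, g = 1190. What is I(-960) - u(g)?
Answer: -1809142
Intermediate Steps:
I(q) = -2192 + 1881*q
I(-960) - u(g) = (-2192 + 1881*(-960)) - 1*1190 = (-2192 - 1805760) - 1190 = -1807952 - 1190 = -1809142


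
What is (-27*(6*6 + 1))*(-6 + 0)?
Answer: 5994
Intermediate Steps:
(-27*(6*6 + 1))*(-6 + 0) = -27*(36 + 1)*(-6) = -27*37*(-6) = -999*(-6) = 5994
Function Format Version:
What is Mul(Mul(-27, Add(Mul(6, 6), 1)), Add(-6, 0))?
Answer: 5994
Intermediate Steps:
Mul(Mul(-27, Add(Mul(6, 6), 1)), Add(-6, 0)) = Mul(Mul(-27, Add(36, 1)), -6) = Mul(Mul(-27, 37), -6) = Mul(-999, -6) = 5994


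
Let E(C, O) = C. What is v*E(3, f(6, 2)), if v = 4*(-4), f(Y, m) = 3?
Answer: -48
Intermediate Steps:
v = -16
v*E(3, f(6, 2)) = -16*3 = -48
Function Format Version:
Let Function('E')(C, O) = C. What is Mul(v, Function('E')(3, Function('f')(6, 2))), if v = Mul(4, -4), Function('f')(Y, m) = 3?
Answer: -48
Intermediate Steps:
v = -16
Mul(v, Function('E')(3, Function('f')(6, 2))) = Mul(-16, 3) = -48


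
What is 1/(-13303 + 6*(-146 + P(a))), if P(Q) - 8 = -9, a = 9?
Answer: -1/14185 ≈ -7.0497e-5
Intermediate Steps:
P(Q) = -1 (P(Q) = 8 - 9 = -1)
1/(-13303 + 6*(-146 + P(a))) = 1/(-13303 + 6*(-146 - 1)) = 1/(-13303 + 6*(-147)) = 1/(-13303 - 882) = 1/(-14185) = -1/14185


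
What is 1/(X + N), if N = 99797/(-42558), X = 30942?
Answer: 42558/1316729839 ≈ 3.2321e-5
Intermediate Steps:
N = -99797/42558 (N = 99797*(-1/42558) = -99797/42558 ≈ -2.3450)
1/(X + N) = 1/(30942 - 99797/42558) = 1/(1316729839/42558) = 42558/1316729839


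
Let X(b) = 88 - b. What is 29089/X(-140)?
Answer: 1531/12 ≈ 127.58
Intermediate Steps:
29089/X(-140) = 29089/(88 - 1*(-140)) = 29089/(88 + 140) = 29089/228 = 29089*(1/228) = 1531/12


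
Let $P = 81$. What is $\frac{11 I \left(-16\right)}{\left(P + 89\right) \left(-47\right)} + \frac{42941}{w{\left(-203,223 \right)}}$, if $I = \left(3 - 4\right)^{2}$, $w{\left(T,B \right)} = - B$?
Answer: $- \frac{171529671}{890885} \approx -192.54$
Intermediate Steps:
$I = 1$ ($I = \left(-1\right)^{2} = 1$)
$\frac{11 I \left(-16\right)}{\left(P + 89\right) \left(-47\right)} + \frac{42941}{w{\left(-203,223 \right)}} = \frac{11 \cdot 1 \left(-16\right)}{\left(81 + 89\right) \left(-47\right)} + \frac{42941}{\left(-1\right) 223} = \frac{11 \left(-16\right)}{170 \left(-47\right)} + \frac{42941}{-223} = - \frac{176}{-7990} + 42941 \left(- \frac{1}{223}\right) = \left(-176\right) \left(- \frac{1}{7990}\right) - \frac{42941}{223} = \frac{88}{3995} - \frac{42941}{223} = - \frac{171529671}{890885}$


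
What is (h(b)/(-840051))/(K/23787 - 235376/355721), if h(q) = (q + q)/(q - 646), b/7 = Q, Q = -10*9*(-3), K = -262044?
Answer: 10968657035/35412333380304924 ≈ 3.0974e-7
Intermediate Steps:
Q = 270 (Q = -90*(-3) = 270)
b = 1890 (b = 7*270 = 1890)
h(q) = 2*q/(-646 + q) (h(q) = (2*q)/(-646 + q) = 2*q/(-646 + q))
(h(b)/(-840051))/(K/23787 - 235376/355721) = ((2*1890/(-646 + 1890))/(-840051))/(-262044/23787 - 235376/355721) = ((2*1890/1244)*(-1/840051))/(-262044*1/23787 - 235376*1/355721) = ((2*1890*(1/1244))*(-1/840051))/(-29116/2643 - 235376/355721) = ((945/311)*(-1/840051))/(-10979271404/940170603) = -35/9676143*(-940170603/10979271404) = 10968657035/35412333380304924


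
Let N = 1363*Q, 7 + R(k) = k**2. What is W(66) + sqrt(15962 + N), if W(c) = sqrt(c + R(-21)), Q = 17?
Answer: sqrt(39133) + 10*sqrt(5) ≈ 220.18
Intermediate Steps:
R(k) = -7 + k**2
W(c) = sqrt(434 + c) (W(c) = sqrt(c + (-7 + (-21)**2)) = sqrt(c + (-7 + 441)) = sqrt(c + 434) = sqrt(434 + c))
N = 23171 (N = 1363*17 = 23171)
W(66) + sqrt(15962 + N) = sqrt(434 + 66) + sqrt(15962 + 23171) = sqrt(500) + sqrt(39133) = 10*sqrt(5) + sqrt(39133) = sqrt(39133) + 10*sqrt(5)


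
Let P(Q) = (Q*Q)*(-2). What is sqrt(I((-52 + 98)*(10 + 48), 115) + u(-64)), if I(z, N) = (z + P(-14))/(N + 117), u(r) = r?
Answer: I*sqrt(182294)/58 ≈ 7.3614*I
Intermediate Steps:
P(Q) = -2*Q**2 (P(Q) = Q**2*(-2) = -2*Q**2)
I(z, N) = (-392 + z)/(117 + N) (I(z, N) = (z - 2*(-14)**2)/(N + 117) = (z - 2*196)/(117 + N) = (z - 392)/(117 + N) = (-392 + z)/(117 + N))
sqrt(I((-52 + 98)*(10 + 48), 115) + u(-64)) = sqrt((-392 + (-52 + 98)*(10 + 48))/(117 + 115) - 64) = sqrt((-392 + 46*58)/232 - 64) = sqrt((-392 + 2668)/232 - 64) = sqrt((1/232)*2276 - 64) = sqrt(569/58 - 64) = sqrt(-3143/58) = I*sqrt(182294)/58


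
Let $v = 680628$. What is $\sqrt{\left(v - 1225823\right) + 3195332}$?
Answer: $\sqrt{2650137} \approx 1627.9$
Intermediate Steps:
$\sqrt{\left(v - 1225823\right) + 3195332} = \sqrt{\left(680628 - 1225823\right) + 3195332} = \sqrt{-545195 + 3195332} = \sqrt{2650137}$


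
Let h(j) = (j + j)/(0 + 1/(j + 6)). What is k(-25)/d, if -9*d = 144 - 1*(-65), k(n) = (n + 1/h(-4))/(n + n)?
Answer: -3609/167200 ≈ -0.021585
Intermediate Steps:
h(j) = 2*j*(6 + j) (h(j) = (2*j)/(0 + 1/(6 + j)) = (2*j)/(1/(6 + j)) = (2*j)*(6 + j) = 2*j*(6 + j))
k(n) = (-1/16 + n)/(2*n) (k(n) = (n + 1/(2*(-4)*(6 - 4)))/(n + n) = (n + 1/(2*(-4)*2))/((2*n)) = (n + 1/(-16))*(1/(2*n)) = (n - 1/16)*(1/(2*n)) = (-1/16 + n)*(1/(2*n)) = (-1/16 + n)/(2*n))
d = -209/9 (d = -(144 - 1*(-65))/9 = -(144 + 65)/9 = -1/9*209 = -209/9 ≈ -23.222)
k(-25)/d = ((1/32)*(-1 + 16*(-25))/(-25))/(-209/9) = ((1/32)*(-1/25)*(-1 - 400))*(-9/209) = ((1/32)*(-1/25)*(-401))*(-9/209) = (401/800)*(-9/209) = -3609/167200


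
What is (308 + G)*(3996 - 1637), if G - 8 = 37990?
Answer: 90363854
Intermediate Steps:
G = 37998 (G = 8 + 37990 = 37998)
(308 + G)*(3996 - 1637) = (308 + 37998)*(3996 - 1637) = 38306*2359 = 90363854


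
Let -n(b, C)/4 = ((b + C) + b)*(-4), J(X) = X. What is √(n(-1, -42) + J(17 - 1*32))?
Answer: I*√719 ≈ 26.814*I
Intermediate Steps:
n(b, C) = 16*C + 32*b (n(b, C) = -4*((b + C) + b)*(-4) = -4*((C + b) + b)*(-4) = -4*(C + 2*b)*(-4) = -4*(-8*b - 4*C) = 16*C + 32*b)
√(n(-1, -42) + J(17 - 1*32)) = √((16*(-42) + 32*(-1)) + (17 - 1*32)) = √((-672 - 32) + (17 - 32)) = √(-704 - 15) = √(-719) = I*√719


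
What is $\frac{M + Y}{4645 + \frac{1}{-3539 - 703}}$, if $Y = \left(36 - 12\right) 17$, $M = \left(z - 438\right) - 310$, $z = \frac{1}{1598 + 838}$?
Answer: $- \frac{83652139}{1142837162} \approx -0.073197$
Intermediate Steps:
$z = \frac{1}{2436} \approx 0.00041051$
$M = - \frac{1822127}{2436}$ ($M = \left(\frac{1}{2436} - 438\right) - 310 = - \frac{1066967}{2436} - 310 = - \frac{1822127}{2436} \approx -748.0$)
$Y = 408$ ($Y = 24 \cdot 17 = 408$)
$\frac{M + Y}{4645 + \frac{1}{-3539 - 703}} = \frac{- \frac{1822127}{2436} + 408}{4645 + \frac{1}{-3539 - 703}} = - \frac{828239}{2436 \left(4645 + \frac{1}{-4242}\right)} = - \frac{828239}{2436 \left(4645 - \frac{1}{4242}\right)} = - \frac{828239}{2436 \cdot \frac{19704089}{4242}} = \left(- \frac{828239}{2436}\right) \frac{4242}{19704089} = - \frac{83652139}{1142837162}$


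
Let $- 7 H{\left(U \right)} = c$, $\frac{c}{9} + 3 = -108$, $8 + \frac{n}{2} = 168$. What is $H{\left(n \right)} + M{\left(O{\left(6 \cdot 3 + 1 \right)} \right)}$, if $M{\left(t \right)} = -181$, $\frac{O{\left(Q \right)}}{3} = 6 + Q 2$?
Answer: $- \frac{268}{7} \approx -38.286$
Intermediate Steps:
$O{\left(Q \right)} = 18 + 6 Q$ ($O{\left(Q \right)} = 3 \left(6 + Q 2\right) = 3 \left(6 + 2 Q\right) = 18 + 6 Q$)
$n = 320$ ($n = -16 + 2 \cdot 168 = -16 + 336 = 320$)
$c = -999$ ($c = -27 + 9 \left(-108\right) = -27 - 972 = -999$)
$H{\left(U \right)} = \frac{999}{7}$ ($H{\left(U \right)} = \left(- \frac{1}{7}\right) \left(-999\right) = \frac{999}{7}$)
$H{\left(n \right)} + M{\left(O{\left(6 \cdot 3 + 1 \right)} \right)} = \frac{999}{7} - 181 = - \frac{268}{7}$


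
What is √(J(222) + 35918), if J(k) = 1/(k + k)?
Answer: √1770182823/222 ≈ 189.52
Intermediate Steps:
J(k) = 1/(2*k)
√(J(222) + 35918) = √((½)/222 + 35918) = √((½)*(1/222) + 35918) = √(1/444 + 35918) = √(15947593/444) = √1770182823/222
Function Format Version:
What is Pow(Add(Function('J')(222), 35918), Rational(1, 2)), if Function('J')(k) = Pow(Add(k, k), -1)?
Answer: Mul(Rational(1, 222), Pow(1770182823, Rational(1, 2))) ≈ 189.52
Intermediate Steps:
Function('J')(k) = Mul(Rational(1, 2), Pow(k, -1)) (Function('J')(k) = Pow(Mul(2, k), -1) = Mul(Rational(1, 2), Pow(k, -1)))
Pow(Add(Function('J')(222), 35918), Rational(1, 2)) = Pow(Add(Mul(Rational(1, 2), Pow(222, -1)), 35918), Rational(1, 2)) = Pow(Add(Mul(Rational(1, 2), Rational(1, 222)), 35918), Rational(1, 2)) = Pow(Add(Rational(1, 444), 35918), Rational(1, 2)) = Pow(Rational(15947593, 444), Rational(1, 2)) = Mul(Rational(1, 222), Pow(1770182823, Rational(1, 2)))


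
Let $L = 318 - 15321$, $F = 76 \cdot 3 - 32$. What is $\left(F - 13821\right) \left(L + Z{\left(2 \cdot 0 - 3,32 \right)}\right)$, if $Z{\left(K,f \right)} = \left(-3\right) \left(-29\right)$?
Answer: $203230500$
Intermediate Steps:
$F = 196$ ($F = 228 - 32 = 196$)
$Z{\left(K,f \right)} = 87$
$L = -15003$
$\left(F - 13821\right) \left(L + Z{\left(2 \cdot 0 - 3,32 \right)}\right) = \left(196 - 13821\right) \left(-15003 + 87\right) = \left(196 - 13821\right) \left(-14916\right) = \left(-13625\right) \left(-14916\right) = 203230500$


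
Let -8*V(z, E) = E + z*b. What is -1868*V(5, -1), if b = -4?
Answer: -9807/2 ≈ -4903.5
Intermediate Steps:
V(z, E) = z/2 - E/8 (V(z, E) = -(E + z*(-4))/8 = -(E - 4*z)/8 = z/2 - E/8)
-1868*V(5, -1) = -1868*((1/2)*5 - 1/8*(-1)) = -1868*(5/2 + 1/8) = -1868*21/8 = -9807/2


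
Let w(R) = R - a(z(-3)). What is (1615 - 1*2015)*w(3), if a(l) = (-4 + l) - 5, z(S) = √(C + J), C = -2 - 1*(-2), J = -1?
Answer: -4800 + 400*I ≈ -4800.0 + 400.0*I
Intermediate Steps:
C = 0 (C = -2 + 2 = 0)
z(S) = I (z(S) = √(0 - 1) = √(-1) = I)
a(l) = -9 + l
w(R) = 9 + R - I (w(R) = R - (-9 + I) = R + (9 - I) = 9 + R - I)
(1615 - 1*2015)*w(3) = (1615 - 1*2015)*(9 + 3 - I) = (1615 - 2015)*(12 - I) = -400*(12 - I) = -4800 + 400*I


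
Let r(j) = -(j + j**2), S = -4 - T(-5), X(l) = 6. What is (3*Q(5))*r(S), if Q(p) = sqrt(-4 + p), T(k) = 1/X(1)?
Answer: -475/12 ≈ -39.583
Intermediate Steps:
T(k) = 1/6
S = -25/6 (S = -4 - 1*1/6 = -4 - 1/6 = -25/6 ≈ -4.1667)
r(j) = -j - j**2
(3*Q(5))*r(S) = (3*sqrt(-4 + 5))*(-1*(-25/6)*(1 - 25/6)) = (3*sqrt(1))*(-1*(-25/6)*(-19/6)) = (3*1)*(-475/36) = 3*(-475/36) = -475/12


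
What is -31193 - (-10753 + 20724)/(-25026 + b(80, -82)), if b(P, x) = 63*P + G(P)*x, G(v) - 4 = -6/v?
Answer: -12669055881/406157 ≈ -31193.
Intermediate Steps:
G(v) = 4 - 6/v
b(P, x) = 63*P + x*(4 - 6/P) (b(P, x) = 63*P + (4 - 6/P)*x = 63*P + x*(4 - 6/P))
-31193 - (-10753 + 20724)/(-25026 + b(80, -82)) = -31193 - (-10753 + 20724)/(-25026 + (4*(-82) + 63*80 - 6*(-82)/80)) = -31193 - 9971/(-25026 + (-328 + 5040 - 6*(-82)*1/80)) = -31193 - 9971/(-25026 + (-328 + 5040 + 123/20)) = -31193 - 9971/(-25026 + 94363/20) = -31193 - 9971/(-406157/20) = -31193 - 9971*(-20)/406157 = -31193 - 1*(-199420/406157) = -31193 + 199420/406157 = -12669055881/406157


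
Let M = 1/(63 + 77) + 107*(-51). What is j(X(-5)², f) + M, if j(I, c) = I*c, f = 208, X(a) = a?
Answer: -35979/140 ≈ -256.99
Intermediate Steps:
M = -763979/140 (M = 1/140 - 5457 = -763979/140 ≈ -5457.0)
j(X(-5)², f) + M = (-5)²*208 - 763979/140 = 25*208 - 763979/140 = 5200 - 763979/140 = -35979/140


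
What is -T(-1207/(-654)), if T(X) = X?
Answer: -1207/654 ≈ -1.8456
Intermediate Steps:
-T(-1207/(-654)) = -(-1207)/(-654) = -(-1207)*(-1)/654 = -1*1207/654 = -1207/654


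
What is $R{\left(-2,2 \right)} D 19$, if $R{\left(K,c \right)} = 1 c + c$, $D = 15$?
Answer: $1140$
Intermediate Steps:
$R{\left(K,c \right)} = 2 c$ ($R{\left(K,c \right)} = c + c = 2 c$)
$R{\left(-2,2 \right)} D 19 = 2 \cdot 2 \cdot 15 \cdot 19 = 4 \cdot 15 \cdot 19 = 60 \cdot 19 = 1140$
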